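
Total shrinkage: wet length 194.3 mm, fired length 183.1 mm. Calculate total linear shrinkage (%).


TS = (194.3 - 183.1) / 194.3 * 100 = 5.76%

5.76


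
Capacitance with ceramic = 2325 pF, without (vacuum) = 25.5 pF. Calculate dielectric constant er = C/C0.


er = 2325 / 25.5 = 91.18

91.18


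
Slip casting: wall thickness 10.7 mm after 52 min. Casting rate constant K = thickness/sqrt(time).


K = 10.7 / sqrt(52) = 10.7 / 7.2111 = 1.484 mm/min^0.5

1.484


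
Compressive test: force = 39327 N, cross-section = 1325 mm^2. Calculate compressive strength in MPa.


CS = 39327 / 1325 = 29.7 MPa

29.7


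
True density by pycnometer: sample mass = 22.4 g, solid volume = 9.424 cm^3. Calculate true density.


TD = 22.4 / 9.424 = 2.377 g/cm^3

2.377


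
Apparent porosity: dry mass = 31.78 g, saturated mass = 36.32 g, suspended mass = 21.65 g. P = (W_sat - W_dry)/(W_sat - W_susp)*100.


P = (36.32 - 31.78) / (36.32 - 21.65) * 100 = 4.54 / 14.67 * 100 = 30.9%

30.9


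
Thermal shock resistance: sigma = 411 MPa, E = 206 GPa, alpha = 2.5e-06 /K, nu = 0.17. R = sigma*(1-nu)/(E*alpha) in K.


R = 411*(1-0.17)/(206*1000*2.5e-06) = 662 K

662


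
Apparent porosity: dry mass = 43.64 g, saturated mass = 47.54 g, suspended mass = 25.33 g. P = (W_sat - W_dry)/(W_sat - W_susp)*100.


P = (47.54 - 43.64) / (47.54 - 25.33) * 100 = 3.9 / 22.21 * 100 = 17.6%

17.6


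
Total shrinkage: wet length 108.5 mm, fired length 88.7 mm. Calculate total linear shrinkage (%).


TS = (108.5 - 88.7) / 108.5 * 100 = 18.25%

18.25


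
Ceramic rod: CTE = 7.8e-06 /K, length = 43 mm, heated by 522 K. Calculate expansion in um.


dL = 7.8e-06 * 43 * 522 * 1000 = 175.079 um

175.079


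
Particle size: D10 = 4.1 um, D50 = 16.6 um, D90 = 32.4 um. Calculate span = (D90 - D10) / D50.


Span = (32.4 - 4.1) / 16.6 = 28.3 / 16.6 = 1.705

1.705


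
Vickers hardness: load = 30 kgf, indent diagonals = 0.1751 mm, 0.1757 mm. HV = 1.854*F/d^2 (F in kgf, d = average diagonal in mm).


d_avg = (0.1751+0.1757)/2 = 0.1754 mm
HV = 1.854*30/0.1754^2 = 1808

1808


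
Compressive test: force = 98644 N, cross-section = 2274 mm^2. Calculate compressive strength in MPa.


CS = 98644 / 2274 = 43.4 MPa

43.4


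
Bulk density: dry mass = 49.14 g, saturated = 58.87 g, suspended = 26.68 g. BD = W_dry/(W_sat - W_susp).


BD = 49.14 / (58.87 - 26.68) = 49.14 / 32.19 = 1.527 g/cm^3

1.527


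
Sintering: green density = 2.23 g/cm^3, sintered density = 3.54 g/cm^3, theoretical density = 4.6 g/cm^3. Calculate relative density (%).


Relative = 3.54 / 4.6 * 100 = 77.0%

77.0


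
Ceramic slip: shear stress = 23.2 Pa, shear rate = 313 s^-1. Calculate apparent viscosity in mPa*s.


eta = tau/gamma * 1000 = 23.2/313 * 1000 = 74.1 mPa*s

74.1


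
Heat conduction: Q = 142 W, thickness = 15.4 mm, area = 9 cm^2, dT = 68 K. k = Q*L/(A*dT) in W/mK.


k = 142*15.4/1000/(9/10000*68) = 35.73 W/mK

35.73


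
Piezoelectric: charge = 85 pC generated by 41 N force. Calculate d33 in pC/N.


d33 = 85 / 41 = 2.1 pC/N

2.1


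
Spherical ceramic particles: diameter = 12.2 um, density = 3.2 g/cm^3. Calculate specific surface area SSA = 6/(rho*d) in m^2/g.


SSA = 6 / (3.2 * 12.2) = 0.154 m^2/g

0.154


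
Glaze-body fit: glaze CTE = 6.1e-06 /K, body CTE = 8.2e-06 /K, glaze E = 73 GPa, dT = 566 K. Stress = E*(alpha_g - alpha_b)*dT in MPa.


Stress = 73*1000*(6.1e-06 - 8.2e-06)*566 = -86.8 MPa

-86.8


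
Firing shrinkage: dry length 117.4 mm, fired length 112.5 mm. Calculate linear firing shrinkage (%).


FS = (117.4 - 112.5) / 117.4 * 100 = 4.17%

4.17


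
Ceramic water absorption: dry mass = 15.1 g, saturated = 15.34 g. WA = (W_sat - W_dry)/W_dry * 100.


WA = (15.34 - 15.1) / 15.1 * 100 = 1.59%

1.59


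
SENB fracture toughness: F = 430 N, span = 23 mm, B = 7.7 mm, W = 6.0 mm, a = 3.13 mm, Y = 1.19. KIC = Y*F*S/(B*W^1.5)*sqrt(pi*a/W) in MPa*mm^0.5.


KIC = 1.19*430*23/(7.7*6.0^1.5)*sqrt(pi*3.13/6.0) = 133.14

133.14


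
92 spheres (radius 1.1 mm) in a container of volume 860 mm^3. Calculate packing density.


V_sphere = 4/3*pi*1.1^3 = 5.5753 mm^3
Total V = 92*5.5753 = 512.9276 mm^3
PD = 512.9276 / 860 = 0.596

0.596


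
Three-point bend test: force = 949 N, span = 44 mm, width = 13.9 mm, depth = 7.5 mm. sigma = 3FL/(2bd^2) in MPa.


sigma = 3*949*44/(2*13.9*7.5^2) = 80.1 MPa

80.1


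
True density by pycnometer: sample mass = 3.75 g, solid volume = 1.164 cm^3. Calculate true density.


TD = 3.75 / 1.164 = 3.222 g/cm^3

3.222


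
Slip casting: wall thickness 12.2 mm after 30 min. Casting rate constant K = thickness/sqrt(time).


K = 12.2 / sqrt(30) = 12.2 / 5.4772 = 2.227 mm/min^0.5

2.227


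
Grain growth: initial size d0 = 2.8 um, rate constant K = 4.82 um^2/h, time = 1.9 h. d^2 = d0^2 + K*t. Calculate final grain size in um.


d^2 = 2.8^2 + 4.82*1.9 = 16.998
d = sqrt(16.998) = 4.12 um

4.12


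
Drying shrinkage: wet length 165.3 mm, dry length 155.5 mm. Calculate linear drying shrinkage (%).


DS = (165.3 - 155.5) / 165.3 * 100 = 5.93%

5.93


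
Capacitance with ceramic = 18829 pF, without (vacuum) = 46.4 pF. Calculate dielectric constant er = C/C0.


er = 18829 / 46.4 = 405.8

405.8


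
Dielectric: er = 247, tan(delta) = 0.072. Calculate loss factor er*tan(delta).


Loss = 247 * 0.072 = 17.784

17.784


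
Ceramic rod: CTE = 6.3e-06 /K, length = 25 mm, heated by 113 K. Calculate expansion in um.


dL = 6.3e-06 * 25 * 113 * 1000 = 17.798 um

17.798


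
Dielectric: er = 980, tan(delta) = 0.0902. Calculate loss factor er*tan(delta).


Loss = 980 * 0.0902 = 88.396

88.396


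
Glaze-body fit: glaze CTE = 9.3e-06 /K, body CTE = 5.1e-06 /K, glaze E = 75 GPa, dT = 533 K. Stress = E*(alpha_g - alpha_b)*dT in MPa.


Stress = 75*1000*(9.3e-06 - 5.1e-06)*533 = 167.9 MPa

167.9


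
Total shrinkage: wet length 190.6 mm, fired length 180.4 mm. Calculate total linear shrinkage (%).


TS = (190.6 - 180.4) / 190.6 * 100 = 5.35%

5.35


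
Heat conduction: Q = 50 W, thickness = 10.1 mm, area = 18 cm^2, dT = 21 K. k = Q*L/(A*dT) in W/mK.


k = 50*10.1/1000/(18/10000*21) = 13.36 W/mK

13.36


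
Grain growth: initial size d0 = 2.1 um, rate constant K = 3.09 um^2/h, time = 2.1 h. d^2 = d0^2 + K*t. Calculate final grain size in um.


d^2 = 2.1^2 + 3.09*2.1 = 10.899
d = sqrt(10.899) = 3.3 um

3.3


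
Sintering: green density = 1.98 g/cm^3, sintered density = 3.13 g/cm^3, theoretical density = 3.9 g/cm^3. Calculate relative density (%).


Relative = 3.13 / 3.9 * 100 = 80.3%

80.3


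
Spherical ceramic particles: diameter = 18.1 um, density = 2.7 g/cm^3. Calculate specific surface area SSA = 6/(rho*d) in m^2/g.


SSA = 6 / (2.7 * 18.1) = 0.123 m^2/g

0.123


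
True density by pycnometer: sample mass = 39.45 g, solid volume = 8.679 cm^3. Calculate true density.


TD = 39.45 / 8.679 = 4.545 g/cm^3

4.545


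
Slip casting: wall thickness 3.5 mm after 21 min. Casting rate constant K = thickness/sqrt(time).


K = 3.5 / sqrt(21) = 3.5 / 4.5826 = 0.764 mm/min^0.5

0.764


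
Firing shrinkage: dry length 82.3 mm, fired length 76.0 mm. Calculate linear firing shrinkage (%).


FS = (82.3 - 76.0) / 82.3 * 100 = 7.65%

7.65


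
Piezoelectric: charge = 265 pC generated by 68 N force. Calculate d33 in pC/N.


d33 = 265 / 68 = 3.9 pC/N

3.9


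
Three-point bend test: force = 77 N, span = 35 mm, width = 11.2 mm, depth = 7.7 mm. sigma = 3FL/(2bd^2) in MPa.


sigma = 3*77*35/(2*11.2*7.7^2) = 6.1 MPa

6.1


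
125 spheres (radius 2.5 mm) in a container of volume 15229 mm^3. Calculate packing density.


V_sphere = 4/3*pi*2.5^3 = 65.4498 mm^3
Total V = 125*65.4498 = 8181.225 mm^3
PD = 8181.225 / 15229 = 0.537

0.537


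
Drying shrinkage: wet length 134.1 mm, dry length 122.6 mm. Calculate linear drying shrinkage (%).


DS = (134.1 - 122.6) / 134.1 * 100 = 8.58%

8.58


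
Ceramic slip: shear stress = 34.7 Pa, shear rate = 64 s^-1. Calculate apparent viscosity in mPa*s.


eta = tau/gamma * 1000 = 34.7/64 * 1000 = 542.2 mPa*s

542.2


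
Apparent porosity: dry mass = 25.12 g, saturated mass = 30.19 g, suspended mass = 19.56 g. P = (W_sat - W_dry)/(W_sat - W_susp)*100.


P = (30.19 - 25.12) / (30.19 - 19.56) * 100 = 5.07 / 10.63 * 100 = 47.7%

47.7


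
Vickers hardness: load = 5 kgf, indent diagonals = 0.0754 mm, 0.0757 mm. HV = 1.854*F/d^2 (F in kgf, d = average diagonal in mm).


d_avg = (0.0754+0.0757)/2 = 0.07555 mm
HV = 1.854*5/0.07555^2 = 1624

1624


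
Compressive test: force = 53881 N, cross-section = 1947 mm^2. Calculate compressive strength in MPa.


CS = 53881 / 1947 = 27.7 MPa

27.7


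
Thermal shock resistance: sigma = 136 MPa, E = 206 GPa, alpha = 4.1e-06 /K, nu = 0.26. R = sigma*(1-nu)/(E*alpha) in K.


R = 136*(1-0.26)/(206*1000*4.1e-06) = 119 K

119


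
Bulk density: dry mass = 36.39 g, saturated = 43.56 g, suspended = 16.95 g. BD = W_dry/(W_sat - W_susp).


BD = 36.39 / (43.56 - 16.95) = 36.39 / 26.61 = 1.368 g/cm^3

1.368


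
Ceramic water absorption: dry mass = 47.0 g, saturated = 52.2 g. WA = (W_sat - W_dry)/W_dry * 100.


WA = (52.2 - 47.0) / 47.0 * 100 = 11.06%

11.06


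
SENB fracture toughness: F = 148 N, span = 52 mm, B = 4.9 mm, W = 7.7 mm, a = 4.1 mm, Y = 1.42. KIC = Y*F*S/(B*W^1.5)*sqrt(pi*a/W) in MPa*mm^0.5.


KIC = 1.42*148*52/(4.9*7.7^1.5)*sqrt(pi*4.1/7.7) = 135.0

135.0


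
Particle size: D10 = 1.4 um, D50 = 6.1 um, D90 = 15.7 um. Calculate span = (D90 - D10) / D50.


Span = (15.7 - 1.4) / 6.1 = 14.3 / 6.1 = 2.344

2.344


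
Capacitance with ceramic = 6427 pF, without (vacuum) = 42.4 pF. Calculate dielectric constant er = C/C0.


er = 6427 / 42.4 = 151.58

151.58


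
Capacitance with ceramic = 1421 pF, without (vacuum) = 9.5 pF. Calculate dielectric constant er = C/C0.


er = 1421 / 9.5 = 149.58

149.58


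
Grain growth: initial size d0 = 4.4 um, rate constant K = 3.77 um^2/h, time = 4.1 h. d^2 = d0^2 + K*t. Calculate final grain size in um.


d^2 = 4.4^2 + 3.77*4.1 = 34.817
d = sqrt(34.817) = 5.9 um

5.9


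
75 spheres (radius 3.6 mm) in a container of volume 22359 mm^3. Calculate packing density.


V_sphere = 4/3*pi*3.6^3 = 195.4322 mm^3
Total V = 75*195.4322 = 14657.415 mm^3
PD = 14657.415 / 22359 = 0.656

0.656


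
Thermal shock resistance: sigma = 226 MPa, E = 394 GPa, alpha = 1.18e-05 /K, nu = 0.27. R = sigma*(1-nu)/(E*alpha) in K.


R = 226*(1-0.27)/(394*1000*1.18e-05) = 35 K

35


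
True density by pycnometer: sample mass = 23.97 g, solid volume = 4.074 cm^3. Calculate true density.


TD = 23.97 / 4.074 = 5.884 g/cm^3

5.884


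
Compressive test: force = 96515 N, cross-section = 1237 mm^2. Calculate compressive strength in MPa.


CS = 96515 / 1237 = 78.0 MPa

78.0


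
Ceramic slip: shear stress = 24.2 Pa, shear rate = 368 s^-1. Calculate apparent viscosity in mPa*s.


eta = tau/gamma * 1000 = 24.2/368 * 1000 = 65.8 mPa*s

65.8


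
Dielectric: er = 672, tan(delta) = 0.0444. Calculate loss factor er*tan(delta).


Loss = 672 * 0.0444 = 29.837

29.837


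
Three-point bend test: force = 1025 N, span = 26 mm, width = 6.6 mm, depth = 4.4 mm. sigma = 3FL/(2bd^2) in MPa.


sigma = 3*1025*26/(2*6.6*4.4^2) = 312.9 MPa

312.9


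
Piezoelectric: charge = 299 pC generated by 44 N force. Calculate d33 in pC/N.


d33 = 299 / 44 = 6.8 pC/N

6.8


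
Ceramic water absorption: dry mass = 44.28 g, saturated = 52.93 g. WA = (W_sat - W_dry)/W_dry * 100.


WA = (52.93 - 44.28) / 44.28 * 100 = 19.53%

19.53


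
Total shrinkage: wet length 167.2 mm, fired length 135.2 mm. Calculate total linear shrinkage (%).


TS = (167.2 - 135.2) / 167.2 * 100 = 19.14%

19.14


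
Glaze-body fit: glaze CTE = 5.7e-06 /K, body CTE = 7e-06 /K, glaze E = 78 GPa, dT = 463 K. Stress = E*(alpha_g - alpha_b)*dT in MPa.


Stress = 78*1000*(5.7e-06 - 7e-06)*463 = -46.9 MPa

-46.9


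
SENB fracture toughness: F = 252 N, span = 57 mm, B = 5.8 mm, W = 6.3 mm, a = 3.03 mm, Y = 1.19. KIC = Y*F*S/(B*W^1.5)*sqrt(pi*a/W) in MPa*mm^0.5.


KIC = 1.19*252*57/(5.8*6.3^1.5)*sqrt(pi*3.03/6.3) = 229.09

229.09


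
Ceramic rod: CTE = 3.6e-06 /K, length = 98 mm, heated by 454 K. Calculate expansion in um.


dL = 3.6e-06 * 98 * 454 * 1000 = 160.171 um

160.171


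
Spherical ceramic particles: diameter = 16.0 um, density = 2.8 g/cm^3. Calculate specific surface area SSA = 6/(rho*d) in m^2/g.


SSA = 6 / (2.8 * 16.0) = 0.134 m^2/g

0.134


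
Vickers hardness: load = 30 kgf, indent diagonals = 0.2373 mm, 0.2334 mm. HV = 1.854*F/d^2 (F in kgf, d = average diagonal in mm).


d_avg = (0.2373+0.2334)/2 = 0.23535 mm
HV = 1.854*30/0.23535^2 = 1004

1004


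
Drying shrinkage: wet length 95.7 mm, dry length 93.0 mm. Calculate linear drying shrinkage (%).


DS = (95.7 - 93.0) / 95.7 * 100 = 2.82%

2.82


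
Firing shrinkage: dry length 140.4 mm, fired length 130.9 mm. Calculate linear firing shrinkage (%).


FS = (140.4 - 130.9) / 140.4 * 100 = 6.77%

6.77


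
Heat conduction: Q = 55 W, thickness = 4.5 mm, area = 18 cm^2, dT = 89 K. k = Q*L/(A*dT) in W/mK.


k = 55*4.5/1000/(18/10000*89) = 1.54 W/mK

1.54


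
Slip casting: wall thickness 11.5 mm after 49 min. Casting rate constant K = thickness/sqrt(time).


K = 11.5 / sqrt(49) = 11.5 / 7.0 = 1.643 mm/min^0.5

1.643


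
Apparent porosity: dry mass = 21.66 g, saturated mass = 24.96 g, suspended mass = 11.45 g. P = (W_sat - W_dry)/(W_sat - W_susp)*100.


P = (24.96 - 21.66) / (24.96 - 11.45) * 100 = 3.3 / 13.51 * 100 = 24.4%

24.4


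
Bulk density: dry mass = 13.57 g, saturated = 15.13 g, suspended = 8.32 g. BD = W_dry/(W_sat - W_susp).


BD = 13.57 / (15.13 - 8.32) = 13.57 / 6.81 = 1.993 g/cm^3

1.993


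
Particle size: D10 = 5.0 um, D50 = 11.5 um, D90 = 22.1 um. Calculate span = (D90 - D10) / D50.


Span = (22.1 - 5.0) / 11.5 = 17.1 / 11.5 = 1.487

1.487


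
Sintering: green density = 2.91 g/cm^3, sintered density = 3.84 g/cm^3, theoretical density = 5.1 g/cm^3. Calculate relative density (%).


Relative = 3.84 / 5.1 * 100 = 75.3%

75.3


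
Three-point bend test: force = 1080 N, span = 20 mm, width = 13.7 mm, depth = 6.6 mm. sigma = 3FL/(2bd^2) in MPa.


sigma = 3*1080*20/(2*13.7*6.6^2) = 54.3 MPa

54.3


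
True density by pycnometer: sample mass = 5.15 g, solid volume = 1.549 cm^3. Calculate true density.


TD = 5.15 / 1.549 = 3.325 g/cm^3

3.325


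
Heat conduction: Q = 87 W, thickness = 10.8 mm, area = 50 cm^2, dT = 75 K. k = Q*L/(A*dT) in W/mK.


k = 87*10.8/1000/(50/10000*75) = 2.51 W/mK

2.51


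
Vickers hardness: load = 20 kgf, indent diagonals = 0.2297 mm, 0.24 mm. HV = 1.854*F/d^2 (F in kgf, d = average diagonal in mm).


d_avg = (0.2297+0.24)/2 = 0.23485 mm
HV = 1.854*20/0.23485^2 = 672

672


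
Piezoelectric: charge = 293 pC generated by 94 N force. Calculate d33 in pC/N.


d33 = 293 / 94 = 3.1 pC/N

3.1


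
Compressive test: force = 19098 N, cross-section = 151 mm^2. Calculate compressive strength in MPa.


CS = 19098 / 151 = 126.5 MPa

126.5


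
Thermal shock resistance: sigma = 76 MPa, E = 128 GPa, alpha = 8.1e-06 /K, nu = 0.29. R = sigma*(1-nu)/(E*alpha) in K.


R = 76*(1-0.29)/(128*1000*8.1e-06) = 52 K

52


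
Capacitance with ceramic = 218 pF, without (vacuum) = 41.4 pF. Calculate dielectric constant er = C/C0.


er = 218 / 41.4 = 5.27

5.27


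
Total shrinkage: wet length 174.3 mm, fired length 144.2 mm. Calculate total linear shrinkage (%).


TS = (174.3 - 144.2) / 174.3 * 100 = 17.27%

17.27


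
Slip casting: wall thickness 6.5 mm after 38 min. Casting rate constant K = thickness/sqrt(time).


K = 6.5 / sqrt(38) = 6.5 / 6.1644 = 1.054 mm/min^0.5

1.054


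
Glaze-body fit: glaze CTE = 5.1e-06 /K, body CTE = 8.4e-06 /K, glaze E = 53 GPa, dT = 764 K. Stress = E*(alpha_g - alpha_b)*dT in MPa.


Stress = 53*1000*(5.1e-06 - 8.4e-06)*764 = -133.6 MPa

-133.6


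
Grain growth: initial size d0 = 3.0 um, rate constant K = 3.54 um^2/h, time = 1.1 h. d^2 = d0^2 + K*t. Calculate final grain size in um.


d^2 = 3.0^2 + 3.54*1.1 = 12.894
d = sqrt(12.894) = 3.59 um

3.59


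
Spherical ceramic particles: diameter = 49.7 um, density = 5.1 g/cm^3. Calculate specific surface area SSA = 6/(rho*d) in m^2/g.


SSA = 6 / (5.1 * 49.7) = 0.024 m^2/g

0.024


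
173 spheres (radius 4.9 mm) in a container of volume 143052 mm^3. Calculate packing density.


V_sphere = 4/3*pi*4.9^3 = 492.807 mm^3
Total V = 173*492.807 = 85255.611 mm^3
PD = 85255.611 / 143052 = 0.596

0.596


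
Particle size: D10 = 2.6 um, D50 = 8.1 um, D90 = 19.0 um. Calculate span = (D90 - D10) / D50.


Span = (19.0 - 2.6) / 8.1 = 16.4 / 8.1 = 2.025

2.025


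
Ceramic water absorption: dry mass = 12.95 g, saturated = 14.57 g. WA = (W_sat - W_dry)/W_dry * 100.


WA = (14.57 - 12.95) / 12.95 * 100 = 12.51%

12.51


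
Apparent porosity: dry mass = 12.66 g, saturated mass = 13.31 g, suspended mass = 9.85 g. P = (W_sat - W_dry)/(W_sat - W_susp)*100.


P = (13.31 - 12.66) / (13.31 - 9.85) * 100 = 0.65 / 3.46 * 100 = 18.8%

18.8


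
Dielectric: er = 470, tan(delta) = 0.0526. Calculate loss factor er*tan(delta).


Loss = 470 * 0.0526 = 24.722

24.722


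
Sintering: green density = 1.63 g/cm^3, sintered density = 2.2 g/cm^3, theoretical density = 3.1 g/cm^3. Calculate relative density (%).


Relative = 2.2 / 3.1 * 100 = 71.0%

71.0


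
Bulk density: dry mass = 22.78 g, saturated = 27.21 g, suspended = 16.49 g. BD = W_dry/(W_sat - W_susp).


BD = 22.78 / (27.21 - 16.49) = 22.78 / 10.72 = 2.125 g/cm^3

2.125


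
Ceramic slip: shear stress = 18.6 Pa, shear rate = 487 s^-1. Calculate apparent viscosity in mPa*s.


eta = tau/gamma * 1000 = 18.6/487 * 1000 = 38.2 mPa*s

38.2


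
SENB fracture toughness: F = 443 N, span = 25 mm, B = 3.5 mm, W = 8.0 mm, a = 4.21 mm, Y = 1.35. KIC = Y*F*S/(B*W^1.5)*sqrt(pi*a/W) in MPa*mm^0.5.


KIC = 1.35*443*25/(3.5*8.0^1.5)*sqrt(pi*4.21/8.0) = 242.74

242.74


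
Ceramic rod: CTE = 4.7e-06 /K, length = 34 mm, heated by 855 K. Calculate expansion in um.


dL = 4.7e-06 * 34 * 855 * 1000 = 136.629 um

136.629


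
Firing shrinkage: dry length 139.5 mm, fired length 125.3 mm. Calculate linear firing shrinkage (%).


FS = (139.5 - 125.3) / 139.5 * 100 = 10.18%

10.18


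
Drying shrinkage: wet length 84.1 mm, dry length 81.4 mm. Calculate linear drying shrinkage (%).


DS = (84.1 - 81.4) / 84.1 * 100 = 3.21%

3.21


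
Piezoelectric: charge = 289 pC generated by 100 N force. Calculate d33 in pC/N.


d33 = 289 / 100 = 2.9 pC/N

2.9


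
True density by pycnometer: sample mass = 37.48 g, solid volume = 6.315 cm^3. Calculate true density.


TD = 37.48 / 6.315 = 5.935 g/cm^3

5.935


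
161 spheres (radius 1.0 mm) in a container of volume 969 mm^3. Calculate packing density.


V_sphere = 4/3*pi*1.0^3 = 4.1888 mm^3
Total V = 161*4.1888 = 674.3968 mm^3
PD = 674.3968 / 969 = 0.696

0.696


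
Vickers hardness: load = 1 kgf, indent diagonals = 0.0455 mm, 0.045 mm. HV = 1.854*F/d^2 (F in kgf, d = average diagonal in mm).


d_avg = (0.0455+0.045)/2 = 0.04525 mm
HV = 1.854*1/0.04525^2 = 905

905


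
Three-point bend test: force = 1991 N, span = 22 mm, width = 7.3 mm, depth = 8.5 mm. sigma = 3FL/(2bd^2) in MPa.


sigma = 3*1991*22/(2*7.3*8.5^2) = 124.6 MPa

124.6


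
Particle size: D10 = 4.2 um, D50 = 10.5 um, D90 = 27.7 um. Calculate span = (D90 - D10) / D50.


Span = (27.7 - 4.2) / 10.5 = 23.5 / 10.5 = 2.238

2.238


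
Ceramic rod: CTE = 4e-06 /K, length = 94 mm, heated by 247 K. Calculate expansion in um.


dL = 4e-06 * 94 * 247 * 1000 = 92.872 um

92.872


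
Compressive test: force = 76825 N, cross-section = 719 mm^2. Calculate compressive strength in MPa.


CS = 76825 / 719 = 106.8 MPa

106.8


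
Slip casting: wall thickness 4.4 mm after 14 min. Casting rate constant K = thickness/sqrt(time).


K = 4.4 / sqrt(14) = 4.4 / 3.7417 = 1.176 mm/min^0.5

1.176


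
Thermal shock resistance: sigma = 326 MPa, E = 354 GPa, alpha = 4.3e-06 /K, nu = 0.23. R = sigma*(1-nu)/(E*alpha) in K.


R = 326*(1-0.23)/(354*1000*4.3e-06) = 165 K

165


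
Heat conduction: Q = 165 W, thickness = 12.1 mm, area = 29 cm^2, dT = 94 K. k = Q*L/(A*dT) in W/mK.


k = 165*12.1/1000/(29/10000*94) = 7.32 W/mK

7.32


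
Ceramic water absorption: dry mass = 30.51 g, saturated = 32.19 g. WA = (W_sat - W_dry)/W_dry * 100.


WA = (32.19 - 30.51) / 30.51 * 100 = 5.51%

5.51


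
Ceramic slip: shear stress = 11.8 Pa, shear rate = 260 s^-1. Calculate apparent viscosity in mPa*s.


eta = tau/gamma * 1000 = 11.8/260 * 1000 = 45.4 mPa*s

45.4


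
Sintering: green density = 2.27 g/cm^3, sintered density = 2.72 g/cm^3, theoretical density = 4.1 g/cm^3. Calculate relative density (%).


Relative = 2.72 / 4.1 * 100 = 66.3%

66.3


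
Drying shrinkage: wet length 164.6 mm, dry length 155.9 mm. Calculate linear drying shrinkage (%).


DS = (164.6 - 155.9) / 164.6 * 100 = 5.29%

5.29


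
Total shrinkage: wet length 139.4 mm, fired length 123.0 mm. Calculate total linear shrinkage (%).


TS = (139.4 - 123.0) / 139.4 * 100 = 11.76%

11.76


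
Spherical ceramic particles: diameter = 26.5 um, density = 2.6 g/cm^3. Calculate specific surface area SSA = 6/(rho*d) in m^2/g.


SSA = 6 / (2.6 * 26.5) = 0.087 m^2/g

0.087


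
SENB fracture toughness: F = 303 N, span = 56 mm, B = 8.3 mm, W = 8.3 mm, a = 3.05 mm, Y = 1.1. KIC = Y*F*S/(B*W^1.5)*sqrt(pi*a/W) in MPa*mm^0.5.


KIC = 1.1*303*56/(8.3*8.3^1.5)*sqrt(pi*3.05/8.3) = 101.04

101.04


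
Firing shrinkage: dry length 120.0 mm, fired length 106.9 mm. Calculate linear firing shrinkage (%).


FS = (120.0 - 106.9) / 120.0 * 100 = 10.92%

10.92


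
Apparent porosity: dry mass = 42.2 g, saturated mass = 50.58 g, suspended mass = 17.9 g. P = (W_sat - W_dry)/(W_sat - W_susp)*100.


P = (50.58 - 42.2) / (50.58 - 17.9) * 100 = 8.38 / 32.68 * 100 = 25.6%

25.6


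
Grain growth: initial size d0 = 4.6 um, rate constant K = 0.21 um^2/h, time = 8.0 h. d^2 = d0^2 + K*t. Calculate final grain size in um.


d^2 = 4.6^2 + 0.21*8.0 = 22.84
d = sqrt(22.84) = 4.78 um

4.78


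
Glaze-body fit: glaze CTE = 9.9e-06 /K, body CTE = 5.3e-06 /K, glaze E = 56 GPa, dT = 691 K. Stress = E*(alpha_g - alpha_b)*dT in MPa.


Stress = 56*1000*(9.9e-06 - 5.3e-06)*691 = 178.0 MPa

178.0


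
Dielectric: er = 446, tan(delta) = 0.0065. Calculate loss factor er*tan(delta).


Loss = 446 * 0.0065 = 2.899

2.899


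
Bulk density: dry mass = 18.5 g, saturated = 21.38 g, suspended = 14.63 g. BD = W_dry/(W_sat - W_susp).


BD = 18.5 / (21.38 - 14.63) = 18.5 / 6.75 = 2.741 g/cm^3

2.741


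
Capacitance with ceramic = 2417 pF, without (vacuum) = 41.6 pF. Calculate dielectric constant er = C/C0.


er = 2417 / 41.6 = 58.1

58.1


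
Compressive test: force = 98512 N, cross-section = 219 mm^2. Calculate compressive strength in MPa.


CS = 98512 / 219 = 449.8 MPa

449.8


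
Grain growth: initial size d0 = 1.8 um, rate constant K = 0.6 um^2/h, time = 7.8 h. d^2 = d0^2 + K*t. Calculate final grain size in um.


d^2 = 1.8^2 + 0.6*7.8 = 7.92
d = sqrt(7.92) = 2.81 um

2.81


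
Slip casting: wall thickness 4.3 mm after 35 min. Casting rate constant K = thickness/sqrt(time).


K = 4.3 / sqrt(35) = 4.3 / 5.9161 = 0.727 mm/min^0.5

0.727


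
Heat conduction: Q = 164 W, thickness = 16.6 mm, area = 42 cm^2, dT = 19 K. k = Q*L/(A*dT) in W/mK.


k = 164*16.6/1000/(42/10000*19) = 34.12 W/mK

34.12


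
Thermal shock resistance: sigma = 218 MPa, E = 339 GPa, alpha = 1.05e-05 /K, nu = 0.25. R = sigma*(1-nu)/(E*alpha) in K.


R = 218*(1-0.25)/(339*1000*1.05e-05) = 46 K

46


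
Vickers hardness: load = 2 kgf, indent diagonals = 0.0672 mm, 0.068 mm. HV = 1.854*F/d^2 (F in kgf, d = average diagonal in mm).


d_avg = (0.0672+0.068)/2 = 0.0676 mm
HV = 1.854*2/0.0676^2 = 811

811


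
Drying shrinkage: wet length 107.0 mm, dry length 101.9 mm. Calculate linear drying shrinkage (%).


DS = (107.0 - 101.9) / 107.0 * 100 = 4.77%

4.77


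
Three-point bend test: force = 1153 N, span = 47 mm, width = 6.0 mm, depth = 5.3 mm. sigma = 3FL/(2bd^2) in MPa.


sigma = 3*1153*47/(2*6.0*5.3^2) = 482.3 MPa

482.3


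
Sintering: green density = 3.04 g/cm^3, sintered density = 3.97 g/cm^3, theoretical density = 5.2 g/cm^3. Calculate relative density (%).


Relative = 3.97 / 5.2 * 100 = 76.3%

76.3


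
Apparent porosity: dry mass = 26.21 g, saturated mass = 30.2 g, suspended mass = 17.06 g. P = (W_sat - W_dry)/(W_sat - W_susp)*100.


P = (30.2 - 26.21) / (30.2 - 17.06) * 100 = 3.99 / 13.14 * 100 = 30.4%

30.4


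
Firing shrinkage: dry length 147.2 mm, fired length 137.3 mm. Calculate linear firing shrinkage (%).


FS = (147.2 - 137.3) / 147.2 * 100 = 6.73%

6.73


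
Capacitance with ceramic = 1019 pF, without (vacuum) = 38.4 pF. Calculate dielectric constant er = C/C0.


er = 1019 / 38.4 = 26.54

26.54


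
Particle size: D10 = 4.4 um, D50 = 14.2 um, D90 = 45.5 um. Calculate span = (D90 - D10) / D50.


Span = (45.5 - 4.4) / 14.2 = 41.1 / 14.2 = 2.894

2.894


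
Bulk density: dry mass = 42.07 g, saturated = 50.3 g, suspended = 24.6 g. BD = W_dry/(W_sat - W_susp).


BD = 42.07 / (50.3 - 24.6) = 42.07 / 25.7 = 1.637 g/cm^3

1.637


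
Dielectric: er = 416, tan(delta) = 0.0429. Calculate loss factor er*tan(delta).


Loss = 416 * 0.0429 = 17.846

17.846


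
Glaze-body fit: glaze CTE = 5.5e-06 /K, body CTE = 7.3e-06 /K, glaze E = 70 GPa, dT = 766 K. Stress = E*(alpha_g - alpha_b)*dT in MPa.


Stress = 70*1000*(5.5e-06 - 7.3e-06)*766 = -96.5 MPa

-96.5


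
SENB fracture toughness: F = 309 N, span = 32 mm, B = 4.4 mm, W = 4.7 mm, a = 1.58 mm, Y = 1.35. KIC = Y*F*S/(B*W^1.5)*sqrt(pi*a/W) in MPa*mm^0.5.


KIC = 1.35*309*32/(4.4*4.7^1.5)*sqrt(pi*1.58/4.7) = 305.98

305.98


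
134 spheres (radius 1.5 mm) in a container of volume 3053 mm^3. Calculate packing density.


V_sphere = 4/3*pi*1.5^3 = 14.1372 mm^3
Total V = 134*14.1372 = 1894.3848 mm^3
PD = 1894.3848 / 3053 = 0.62

0.62


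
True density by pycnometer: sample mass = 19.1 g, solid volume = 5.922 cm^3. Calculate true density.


TD = 19.1 / 5.922 = 3.225 g/cm^3

3.225


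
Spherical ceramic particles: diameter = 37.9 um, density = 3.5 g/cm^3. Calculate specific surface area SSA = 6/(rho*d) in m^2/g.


SSA = 6 / (3.5 * 37.9) = 0.045 m^2/g

0.045


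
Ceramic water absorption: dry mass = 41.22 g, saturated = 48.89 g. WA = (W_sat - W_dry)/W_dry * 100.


WA = (48.89 - 41.22) / 41.22 * 100 = 18.61%

18.61


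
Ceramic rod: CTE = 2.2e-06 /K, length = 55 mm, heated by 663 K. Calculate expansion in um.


dL = 2.2e-06 * 55 * 663 * 1000 = 80.223 um

80.223


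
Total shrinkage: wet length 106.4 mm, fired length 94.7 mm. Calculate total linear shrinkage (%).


TS = (106.4 - 94.7) / 106.4 * 100 = 11.0%

11.0


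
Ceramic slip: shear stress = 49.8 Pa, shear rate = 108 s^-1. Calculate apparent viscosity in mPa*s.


eta = tau/gamma * 1000 = 49.8/108 * 1000 = 461.1 mPa*s

461.1


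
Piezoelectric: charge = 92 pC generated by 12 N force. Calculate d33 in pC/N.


d33 = 92 / 12 = 7.7 pC/N

7.7


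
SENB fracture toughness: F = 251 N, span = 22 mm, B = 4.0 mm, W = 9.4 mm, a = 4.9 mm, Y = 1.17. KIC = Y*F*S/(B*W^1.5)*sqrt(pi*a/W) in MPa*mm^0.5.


KIC = 1.17*251*22/(4.0*9.4^1.5)*sqrt(pi*4.9/9.4) = 71.72

71.72


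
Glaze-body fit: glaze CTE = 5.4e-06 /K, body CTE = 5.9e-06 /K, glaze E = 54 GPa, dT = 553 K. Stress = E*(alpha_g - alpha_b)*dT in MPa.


Stress = 54*1000*(5.4e-06 - 5.9e-06)*553 = -14.9 MPa

-14.9


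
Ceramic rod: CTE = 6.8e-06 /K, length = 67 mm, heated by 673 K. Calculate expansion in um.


dL = 6.8e-06 * 67 * 673 * 1000 = 306.619 um

306.619


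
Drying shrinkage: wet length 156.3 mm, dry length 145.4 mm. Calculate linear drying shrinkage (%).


DS = (156.3 - 145.4) / 156.3 * 100 = 6.97%

6.97


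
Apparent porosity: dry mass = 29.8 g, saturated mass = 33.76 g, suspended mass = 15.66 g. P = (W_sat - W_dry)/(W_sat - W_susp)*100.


P = (33.76 - 29.8) / (33.76 - 15.66) * 100 = 3.96 / 18.1 * 100 = 21.9%

21.9


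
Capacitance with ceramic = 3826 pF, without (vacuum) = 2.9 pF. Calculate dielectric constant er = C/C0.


er = 3826 / 2.9 = 1319.31

1319.31


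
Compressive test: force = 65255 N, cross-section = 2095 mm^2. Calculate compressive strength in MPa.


CS = 65255 / 2095 = 31.1 MPa

31.1


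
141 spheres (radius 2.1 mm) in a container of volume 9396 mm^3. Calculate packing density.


V_sphere = 4/3*pi*2.1^3 = 38.7924 mm^3
Total V = 141*38.7924 = 5469.7284 mm^3
PD = 5469.7284 / 9396 = 0.582

0.582


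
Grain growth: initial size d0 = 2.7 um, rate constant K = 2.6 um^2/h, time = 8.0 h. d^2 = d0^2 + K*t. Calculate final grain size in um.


d^2 = 2.7^2 + 2.6*8.0 = 28.09
d = sqrt(28.09) = 5.3 um

5.3


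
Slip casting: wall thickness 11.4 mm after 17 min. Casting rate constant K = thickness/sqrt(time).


K = 11.4 / sqrt(17) = 11.4 / 4.1231 = 2.765 mm/min^0.5

2.765


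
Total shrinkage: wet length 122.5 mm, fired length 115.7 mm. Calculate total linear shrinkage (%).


TS = (122.5 - 115.7) / 122.5 * 100 = 5.55%

5.55


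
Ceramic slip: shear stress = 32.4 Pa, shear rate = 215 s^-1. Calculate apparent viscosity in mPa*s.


eta = tau/gamma * 1000 = 32.4/215 * 1000 = 150.7 mPa*s

150.7


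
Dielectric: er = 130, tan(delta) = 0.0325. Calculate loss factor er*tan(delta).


Loss = 130 * 0.0325 = 4.225

4.225


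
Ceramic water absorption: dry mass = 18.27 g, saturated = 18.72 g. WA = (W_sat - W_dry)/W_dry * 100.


WA = (18.72 - 18.27) / 18.27 * 100 = 2.46%

2.46


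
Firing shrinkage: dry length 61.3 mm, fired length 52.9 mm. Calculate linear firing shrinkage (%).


FS = (61.3 - 52.9) / 61.3 * 100 = 13.7%

13.7


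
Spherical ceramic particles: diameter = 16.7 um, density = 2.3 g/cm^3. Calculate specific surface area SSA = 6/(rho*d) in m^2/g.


SSA = 6 / (2.3 * 16.7) = 0.156 m^2/g

0.156


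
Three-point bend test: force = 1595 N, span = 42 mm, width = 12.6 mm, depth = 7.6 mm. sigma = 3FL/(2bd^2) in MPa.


sigma = 3*1595*42/(2*12.6*7.6^2) = 138.1 MPa

138.1


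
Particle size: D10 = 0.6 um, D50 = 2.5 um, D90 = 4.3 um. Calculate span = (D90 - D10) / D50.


Span = (4.3 - 0.6) / 2.5 = 3.7 / 2.5 = 1.48

1.48


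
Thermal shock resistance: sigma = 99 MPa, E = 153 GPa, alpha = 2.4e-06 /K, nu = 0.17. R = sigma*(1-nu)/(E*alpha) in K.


R = 99*(1-0.17)/(153*1000*2.4e-06) = 224 K

224


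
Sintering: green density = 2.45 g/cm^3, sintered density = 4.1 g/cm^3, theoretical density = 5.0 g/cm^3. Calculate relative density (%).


Relative = 4.1 / 5.0 * 100 = 82.0%

82.0


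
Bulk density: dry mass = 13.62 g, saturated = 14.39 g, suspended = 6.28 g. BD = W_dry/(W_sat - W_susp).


BD = 13.62 / (14.39 - 6.28) = 13.62 / 8.11 = 1.679 g/cm^3

1.679


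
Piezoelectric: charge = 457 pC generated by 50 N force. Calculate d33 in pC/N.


d33 = 457 / 50 = 9.1 pC/N

9.1


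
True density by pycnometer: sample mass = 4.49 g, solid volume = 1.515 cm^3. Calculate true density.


TD = 4.49 / 1.515 = 2.964 g/cm^3

2.964


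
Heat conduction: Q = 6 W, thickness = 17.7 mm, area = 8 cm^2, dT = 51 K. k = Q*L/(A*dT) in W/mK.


k = 6*17.7/1000/(8/10000*51) = 2.6 W/mK

2.6


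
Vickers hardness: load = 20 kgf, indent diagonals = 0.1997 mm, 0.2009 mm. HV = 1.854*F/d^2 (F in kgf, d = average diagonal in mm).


d_avg = (0.1997+0.2009)/2 = 0.2003 mm
HV = 1.854*20/0.2003^2 = 924

924


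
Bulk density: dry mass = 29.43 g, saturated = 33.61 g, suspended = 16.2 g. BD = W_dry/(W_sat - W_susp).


BD = 29.43 / (33.61 - 16.2) = 29.43 / 17.41 = 1.69 g/cm^3

1.69


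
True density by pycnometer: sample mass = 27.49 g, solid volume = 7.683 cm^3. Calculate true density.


TD = 27.49 / 7.683 = 3.578 g/cm^3

3.578


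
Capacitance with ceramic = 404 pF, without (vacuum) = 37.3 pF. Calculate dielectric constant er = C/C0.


er = 404 / 37.3 = 10.83

10.83


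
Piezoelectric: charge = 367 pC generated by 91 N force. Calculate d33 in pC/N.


d33 = 367 / 91 = 4.0 pC/N

4.0


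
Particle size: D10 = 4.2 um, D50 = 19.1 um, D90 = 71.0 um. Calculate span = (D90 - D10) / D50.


Span = (71.0 - 4.2) / 19.1 = 66.8 / 19.1 = 3.497

3.497


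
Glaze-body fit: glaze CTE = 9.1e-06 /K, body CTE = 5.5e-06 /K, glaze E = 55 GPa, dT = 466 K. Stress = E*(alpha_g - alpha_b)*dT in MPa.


Stress = 55*1000*(9.1e-06 - 5.5e-06)*466 = 92.3 MPa

92.3


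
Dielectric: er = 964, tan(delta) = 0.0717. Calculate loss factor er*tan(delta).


Loss = 964 * 0.0717 = 69.119

69.119


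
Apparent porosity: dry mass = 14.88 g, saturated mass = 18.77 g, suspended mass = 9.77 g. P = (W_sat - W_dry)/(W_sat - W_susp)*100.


P = (18.77 - 14.88) / (18.77 - 9.77) * 100 = 3.89 / 9.0 * 100 = 43.2%

43.2


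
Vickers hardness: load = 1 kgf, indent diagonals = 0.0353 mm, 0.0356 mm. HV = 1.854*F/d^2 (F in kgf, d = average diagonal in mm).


d_avg = (0.0353+0.0356)/2 = 0.03545 mm
HV = 1.854*1/0.03545^2 = 1475

1475


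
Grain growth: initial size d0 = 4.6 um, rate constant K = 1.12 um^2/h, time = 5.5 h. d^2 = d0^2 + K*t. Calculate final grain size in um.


d^2 = 4.6^2 + 1.12*5.5 = 27.32
d = sqrt(27.32) = 5.23 um

5.23


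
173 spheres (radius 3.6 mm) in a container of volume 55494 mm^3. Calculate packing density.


V_sphere = 4/3*pi*3.6^3 = 195.4322 mm^3
Total V = 173*195.4322 = 33809.7706 mm^3
PD = 33809.7706 / 55494 = 0.609

0.609


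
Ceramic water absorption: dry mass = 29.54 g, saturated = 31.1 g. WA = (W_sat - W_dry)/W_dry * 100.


WA = (31.1 - 29.54) / 29.54 * 100 = 5.28%

5.28


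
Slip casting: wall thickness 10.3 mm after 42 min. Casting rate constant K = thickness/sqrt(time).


K = 10.3 / sqrt(42) = 10.3 / 6.4807 = 1.589 mm/min^0.5

1.589


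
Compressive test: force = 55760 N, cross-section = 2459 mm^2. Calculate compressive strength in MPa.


CS = 55760 / 2459 = 22.7 MPa

22.7


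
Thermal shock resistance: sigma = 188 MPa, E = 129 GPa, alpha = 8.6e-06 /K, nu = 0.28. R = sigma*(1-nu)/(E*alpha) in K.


R = 188*(1-0.28)/(129*1000*8.6e-06) = 122 K

122


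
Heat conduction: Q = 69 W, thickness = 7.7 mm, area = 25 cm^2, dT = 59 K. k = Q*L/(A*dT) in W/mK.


k = 69*7.7/1000/(25/10000*59) = 3.6 W/mK

3.6


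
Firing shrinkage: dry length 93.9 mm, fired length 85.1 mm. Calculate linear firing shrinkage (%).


FS = (93.9 - 85.1) / 93.9 * 100 = 9.37%

9.37


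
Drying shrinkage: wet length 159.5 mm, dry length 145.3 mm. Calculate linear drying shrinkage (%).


DS = (159.5 - 145.3) / 159.5 * 100 = 8.9%

8.9


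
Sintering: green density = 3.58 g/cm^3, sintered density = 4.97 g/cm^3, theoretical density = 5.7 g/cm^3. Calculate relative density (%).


Relative = 4.97 / 5.7 * 100 = 87.2%

87.2


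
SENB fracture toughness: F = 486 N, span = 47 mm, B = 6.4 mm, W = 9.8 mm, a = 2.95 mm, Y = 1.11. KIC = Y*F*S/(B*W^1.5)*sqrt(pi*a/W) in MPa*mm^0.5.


KIC = 1.11*486*47/(6.4*9.8^1.5)*sqrt(pi*2.95/9.8) = 125.58

125.58


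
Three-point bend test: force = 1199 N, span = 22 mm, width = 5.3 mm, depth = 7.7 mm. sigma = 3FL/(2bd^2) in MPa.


sigma = 3*1199*22/(2*5.3*7.7^2) = 125.9 MPa

125.9


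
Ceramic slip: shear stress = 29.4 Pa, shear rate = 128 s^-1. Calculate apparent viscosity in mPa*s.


eta = tau/gamma * 1000 = 29.4/128 * 1000 = 229.7 mPa*s

229.7


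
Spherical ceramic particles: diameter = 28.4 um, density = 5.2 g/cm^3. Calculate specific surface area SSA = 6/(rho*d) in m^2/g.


SSA = 6 / (5.2 * 28.4) = 0.041 m^2/g

0.041


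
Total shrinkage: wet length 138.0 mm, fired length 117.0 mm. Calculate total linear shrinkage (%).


TS = (138.0 - 117.0) / 138.0 * 100 = 15.22%

15.22


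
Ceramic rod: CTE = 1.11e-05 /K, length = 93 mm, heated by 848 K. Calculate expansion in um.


dL = 1.11e-05 * 93 * 848 * 1000 = 875.39 um

875.39


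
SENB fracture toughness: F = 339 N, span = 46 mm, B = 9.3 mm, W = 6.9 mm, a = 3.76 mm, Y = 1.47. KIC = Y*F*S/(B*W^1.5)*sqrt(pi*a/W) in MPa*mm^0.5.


KIC = 1.47*339*46/(9.3*6.9^1.5)*sqrt(pi*3.76/6.9) = 177.94

177.94


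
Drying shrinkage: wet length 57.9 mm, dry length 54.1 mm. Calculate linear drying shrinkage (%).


DS = (57.9 - 54.1) / 57.9 * 100 = 6.56%

6.56


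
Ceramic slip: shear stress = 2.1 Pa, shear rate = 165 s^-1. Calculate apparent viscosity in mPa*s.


eta = tau/gamma * 1000 = 2.1/165 * 1000 = 12.7 mPa*s

12.7


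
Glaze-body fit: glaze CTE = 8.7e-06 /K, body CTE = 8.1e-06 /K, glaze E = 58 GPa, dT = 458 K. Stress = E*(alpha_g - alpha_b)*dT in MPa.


Stress = 58*1000*(8.7e-06 - 8.1e-06)*458 = 15.9 MPa

15.9


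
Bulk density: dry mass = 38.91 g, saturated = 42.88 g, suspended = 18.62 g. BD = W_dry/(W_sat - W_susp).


BD = 38.91 / (42.88 - 18.62) = 38.91 / 24.26 = 1.604 g/cm^3

1.604


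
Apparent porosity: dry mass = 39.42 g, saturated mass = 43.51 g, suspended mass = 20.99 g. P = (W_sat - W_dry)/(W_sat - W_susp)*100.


P = (43.51 - 39.42) / (43.51 - 20.99) * 100 = 4.09 / 22.52 * 100 = 18.2%

18.2


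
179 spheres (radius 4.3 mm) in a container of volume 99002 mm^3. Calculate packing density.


V_sphere = 4/3*pi*4.3^3 = 333.0381 mm^3
Total V = 179*333.0381 = 59613.8199 mm^3
PD = 59613.8199 / 99002 = 0.602

0.602


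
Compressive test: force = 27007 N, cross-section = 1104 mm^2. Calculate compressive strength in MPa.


CS = 27007 / 1104 = 24.5 MPa

24.5


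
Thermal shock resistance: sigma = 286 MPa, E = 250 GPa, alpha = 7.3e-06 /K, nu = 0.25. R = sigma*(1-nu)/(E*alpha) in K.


R = 286*(1-0.25)/(250*1000*7.3e-06) = 118 K

118


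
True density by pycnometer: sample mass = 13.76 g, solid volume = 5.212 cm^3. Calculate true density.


TD = 13.76 / 5.212 = 2.64 g/cm^3

2.64


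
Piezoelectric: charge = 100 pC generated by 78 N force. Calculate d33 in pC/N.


d33 = 100 / 78 = 1.3 pC/N

1.3


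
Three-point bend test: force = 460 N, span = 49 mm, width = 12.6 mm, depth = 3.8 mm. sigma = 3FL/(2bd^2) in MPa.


sigma = 3*460*49/(2*12.6*3.8^2) = 185.8 MPa

185.8


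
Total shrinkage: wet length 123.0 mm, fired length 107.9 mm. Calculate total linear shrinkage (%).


TS = (123.0 - 107.9) / 123.0 * 100 = 12.28%

12.28


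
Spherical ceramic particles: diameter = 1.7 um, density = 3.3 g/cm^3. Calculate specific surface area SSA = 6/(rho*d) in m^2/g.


SSA = 6 / (3.3 * 1.7) = 1.07 m^2/g

1.07


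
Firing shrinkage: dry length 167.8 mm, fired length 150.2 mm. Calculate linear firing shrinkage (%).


FS = (167.8 - 150.2) / 167.8 * 100 = 10.49%

10.49


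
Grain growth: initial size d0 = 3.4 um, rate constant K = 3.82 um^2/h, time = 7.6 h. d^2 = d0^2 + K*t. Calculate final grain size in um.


d^2 = 3.4^2 + 3.82*7.6 = 40.592
d = sqrt(40.592) = 6.37 um

6.37


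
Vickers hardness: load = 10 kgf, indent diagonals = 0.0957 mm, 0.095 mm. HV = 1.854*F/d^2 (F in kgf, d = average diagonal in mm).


d_avg = (0.0957+0.095)/2 = 0.09535 mm
HV = 1.854*10/0.09535^2 = 2039

2039


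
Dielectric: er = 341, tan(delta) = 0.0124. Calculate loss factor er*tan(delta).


Loss = 341 * 0.0124 = 4.228

4.228
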